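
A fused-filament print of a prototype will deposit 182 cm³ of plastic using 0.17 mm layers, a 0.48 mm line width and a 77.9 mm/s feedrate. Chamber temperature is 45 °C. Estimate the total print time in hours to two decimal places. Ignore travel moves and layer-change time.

7.95 hours

Bead cross-section = 0.17 × 0.48 = 0.0816 mm².
Toolpath length = 182 cm³ / 0.0816 mm² = 182000 / 0.0816 = 2230392.2 mm.
Print-move time = 2230392.2 / 77.9, so 28631.5 s.
In the requested units: 28631.5 s = 7.95 hours.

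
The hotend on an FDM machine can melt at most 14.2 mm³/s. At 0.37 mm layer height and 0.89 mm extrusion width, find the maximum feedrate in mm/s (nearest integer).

A: 0.37 × 0.89 → 0.3293 mm².
Max speed = 14.2 / 0.3293 = 43.12 ≈ 43 mm/s.

43 mm/s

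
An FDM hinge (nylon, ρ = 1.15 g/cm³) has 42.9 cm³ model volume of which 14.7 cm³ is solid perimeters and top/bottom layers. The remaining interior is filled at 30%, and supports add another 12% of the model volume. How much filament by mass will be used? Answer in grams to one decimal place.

Interior volume = 42.9 − 14.7 = 28.2 cm³.
Deposited infill = 0.30 × 28.2, so 8.46 cm³.
Support: 0.12 × 42.9 → 5.148 cm³.
Total printed volume: 14.7 + 8.46 + 5.148 → 28.308 cm³.
Mass = 28.308 × 1.15, so 32.5542 g.

32.6 g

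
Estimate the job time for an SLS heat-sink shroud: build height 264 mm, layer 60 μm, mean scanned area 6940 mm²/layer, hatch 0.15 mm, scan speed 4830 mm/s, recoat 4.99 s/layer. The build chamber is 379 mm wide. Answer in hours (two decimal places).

17.81 hours

Layer count = ceil(264 / 0.06) = 4400.
Per-layer scan distance = 6940 / 0.15, so 46266.7 mm.
Scan time per layer = 46266.7 / 4830 = 9.579 s.
Layer cycle = 9.579 + 4.99 = 14.569 s.
Total: 4400 × 14.569 s = 64103.6 s → 17.81 hours.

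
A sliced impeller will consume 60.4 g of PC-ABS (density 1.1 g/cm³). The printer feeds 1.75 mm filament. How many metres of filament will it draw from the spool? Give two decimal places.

22.83 m

Extruded volume: 60.4/1.1 = 54.9091 cm³ (54909.1 mm³).
A = π r² = π × 0.875² = 2.4053 mm².
Length = 54909.1 / 2.4053 = 22828.38 mm = 22.83 m.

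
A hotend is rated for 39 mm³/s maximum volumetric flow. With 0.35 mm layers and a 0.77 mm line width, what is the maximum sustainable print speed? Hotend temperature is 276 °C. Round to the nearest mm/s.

145 mm/s

Extrusion cross-section = 0.35 × 0.77, so 0.2695 mm².
Max speed = 39 / 0.2695 = 144.71 ≈ 145 mm/s.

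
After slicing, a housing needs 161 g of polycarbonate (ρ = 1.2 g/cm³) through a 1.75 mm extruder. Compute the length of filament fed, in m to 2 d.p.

Extruded volume: 161/1.2 = 134.1667 cm³ (134166.7 mm³).
A = π r² = π × 0.875² = 2.4053 mm².
L = V/A = 134166.7/2.4053 = 55779.61 mm → 55.78 m.

55.78 m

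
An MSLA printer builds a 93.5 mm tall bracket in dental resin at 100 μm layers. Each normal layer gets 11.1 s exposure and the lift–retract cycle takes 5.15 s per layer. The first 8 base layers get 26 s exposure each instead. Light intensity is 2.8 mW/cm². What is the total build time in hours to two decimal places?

Layer count = ceil(93.5 / 0.1) = 935.
Base layers = 8 × (26 + 5.15), so 249.2 s.
Remaining layers = 927 × (11.1 + 5.15), so 15063.75 s.
Total = 249.2 + 15063.75 = 15312.95 s = 4.25 hours.

4.25 hours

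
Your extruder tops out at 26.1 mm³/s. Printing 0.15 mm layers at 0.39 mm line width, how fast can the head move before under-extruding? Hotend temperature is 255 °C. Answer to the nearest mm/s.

A = 0.15 × 0.39, so 0.0585 mm².
v_max = Q/A = 26.1/0.0585 = 446.15 mm/s → 446 mm/s.

446 mm/s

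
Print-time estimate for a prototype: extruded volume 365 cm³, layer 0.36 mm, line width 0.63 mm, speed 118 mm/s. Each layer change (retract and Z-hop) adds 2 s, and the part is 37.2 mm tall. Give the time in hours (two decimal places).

3.85 hours

Bead cross-section: 0.36 × 0.63 → 0.2268 mm².
Path length: 365000 mm³ / 0.2268 mm² → 1609347.4 mm.
Time extruding = 1609347.4 / 118 = 13638.5 s.
Number of layers: 37.2 / 0.36 → 104 (rounded up).
Non-print overhead = 104 × 2 = 208 s.
Altogether 13638.5 + 208 = 13846.5 s, i.e. 3.85 hours.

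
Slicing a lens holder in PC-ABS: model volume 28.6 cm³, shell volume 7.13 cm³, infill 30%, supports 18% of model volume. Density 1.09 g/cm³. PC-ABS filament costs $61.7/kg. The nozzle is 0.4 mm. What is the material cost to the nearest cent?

$1.26

Volume inside the shell = 28.6 − 7.13, so 21.47 cm³.
Infill volume = 0.30 × 21.47 = 6.441 cm³.
Support = 0.18 × 28.6, so 5.148 cm³.
Deposited volume = 7.13 + 6.441 + 5.148 = 18.719 cm³.
Mass = 18.719 × 1.09, so 20.40371 g.
Cost = 20.40371 g / 1000 × $61.7/kg = $1.26.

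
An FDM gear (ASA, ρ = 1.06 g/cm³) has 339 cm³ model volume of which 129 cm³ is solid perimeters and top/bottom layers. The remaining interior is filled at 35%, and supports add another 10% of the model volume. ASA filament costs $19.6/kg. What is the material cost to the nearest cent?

Infill region = 339 − 129, so 210 cm³.
Infill volume: 0.35 × 210 → 73.5 cm³.
Support = 0.10 × 339, so 33.9 cm³.
Deposited volume = 129 + 73.5 + 33.9 = 236.4 cm³.
Mass = 236.4 × 1.06, so 250.584 g.
At $19.6/kg: 250.584/1000 × 19.6 = $4.91.

$4.91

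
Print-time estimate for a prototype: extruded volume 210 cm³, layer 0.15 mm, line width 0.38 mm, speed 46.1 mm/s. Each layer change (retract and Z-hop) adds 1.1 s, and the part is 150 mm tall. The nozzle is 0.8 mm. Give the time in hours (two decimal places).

Bead cross-section: 0.15 × 0.38 → 0.057 mm².
Toolpath length = 210 cm³ / 0.057 mm² = 210000 / 0.057 = 3684210.5 mm.
Time extruding: 3684210.5 / 46.1 → 79917.8 s.
Layers = ⌈150/0.15⌉ = 1000.
Z-hop total = 1000 × 1.1, so 1100 s.
Total = 79917.8 + 1100 = 81017.8 s = 22.50 hours.

22.50 hours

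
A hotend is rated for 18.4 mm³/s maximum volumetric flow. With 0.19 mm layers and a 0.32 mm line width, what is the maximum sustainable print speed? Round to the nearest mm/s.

A = 0.19 × 0.32, so 0.0608 mm².
Max speed = 18.4 / 0.0608 = 302.63 ≈ 303 mm/s.

303 mm/s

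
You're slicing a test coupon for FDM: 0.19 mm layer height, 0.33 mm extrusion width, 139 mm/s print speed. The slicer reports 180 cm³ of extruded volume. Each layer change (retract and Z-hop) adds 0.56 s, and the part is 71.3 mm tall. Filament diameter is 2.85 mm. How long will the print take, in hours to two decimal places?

Extrusion cross-section = 0.19 × 0.33 = 0.0627 mm².
Toolpath length = 180 cm³ / 0.0627 mm² = 180000 / 0.0627 = 2870813.4 mm.
Time extruding = 2870813.4 / 139, so 20653.3 s.
Number of layers: 71.3 / 0.19 → 376 (rounded up).
Layer-change overhead: 376 × 0.56 → 210.56 s.
Total = 20653.3 + 210.56 = 20863.86 s = 5.80 hours.

5.80 hours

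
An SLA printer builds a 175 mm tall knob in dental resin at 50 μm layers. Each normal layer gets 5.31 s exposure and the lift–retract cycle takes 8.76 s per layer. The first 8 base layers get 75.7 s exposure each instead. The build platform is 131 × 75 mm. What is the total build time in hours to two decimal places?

13.84 hours

Number of layers: 175 / 0.05 → 3500 (rounded up).
Bottom layers = 8 × (75.7 + 8.76), so 675.68 s.
Normal layers: 3492 × (5.31 + 8.76) → 49132.44 s.
Sum: 675.68 + 49132.44 = 49808.12 s → 13.84 hours.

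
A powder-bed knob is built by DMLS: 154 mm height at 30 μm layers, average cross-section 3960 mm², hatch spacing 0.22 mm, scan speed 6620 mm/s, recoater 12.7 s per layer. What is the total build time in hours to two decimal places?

21.99 hours

Layer count = ceil(154 / 0.03) = 5134.
Hatch length per layer: 3960 / 0.22 → 18000 mm.
Scan time per layer: 18000 / 6620 → 2.719 s.
Per-layer time = 2.719 + 12.7 = 15.419 s.
Total: 5134 × 15.419 s = 79161.146 s → 21.99 hours.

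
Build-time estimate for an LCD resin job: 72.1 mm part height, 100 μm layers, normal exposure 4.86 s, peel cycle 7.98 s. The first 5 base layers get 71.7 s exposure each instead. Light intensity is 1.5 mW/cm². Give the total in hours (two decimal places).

Layers = ⌈72.1/0.1⌉ = 721.
Bottom layers = 5 × (71.7 + 7.98) = 398.4 s.
Remaining layers = 716 × (4.86 + 7.98) = 9193.44 s.
Sum: 398.4 + 9193.44 = 9591.84 s → 2.66 hours.

2.66 hours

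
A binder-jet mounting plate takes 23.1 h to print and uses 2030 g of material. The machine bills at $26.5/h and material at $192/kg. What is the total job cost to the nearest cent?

$1001.91

Machine cost = 26.5 × 23.1 = $612.15.
Feedstock cost = 192 × 2030/1000, so $389.76.
Job cost: 612.15 + 389.76 = $1001.91.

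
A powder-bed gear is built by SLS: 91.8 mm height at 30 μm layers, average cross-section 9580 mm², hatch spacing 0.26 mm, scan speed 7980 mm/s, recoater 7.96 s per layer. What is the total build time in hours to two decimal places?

10.69 hours

Number of layers: 91.8 / 0.03 → 3060 (rounded up).
Hatch length per layer = 9580 / 0.26 = 36846.2 mm.
Per-layer scan time: 36846.2 / 7980 → 4.6173 s.
Per-layer time: 4.6173 + 7.96 → 12.5773 s.
Total: 3060 × 12.5773 s = 38486.538 s → 10.69 hours.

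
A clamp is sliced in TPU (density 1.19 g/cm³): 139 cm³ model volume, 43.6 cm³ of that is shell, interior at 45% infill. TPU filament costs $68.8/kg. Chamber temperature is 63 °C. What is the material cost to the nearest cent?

Infill region = 139 − 43.6 = 95.4 cm³.
Deposited infill: 0.45 × 95.4 → 42.93 cm³.
Total printed volume = 43.6 + 42.93 = 86.53 cm³.
Mass: 86.53 × 1.19 → 102.9707 g.
At $68.8/kg: 102.9707/1000 × 68.8 = $7.08.

$7.08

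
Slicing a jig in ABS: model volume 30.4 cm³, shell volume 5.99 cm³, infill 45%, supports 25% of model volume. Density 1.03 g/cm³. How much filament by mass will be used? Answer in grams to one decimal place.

Infill region = 30.4 − 5.99, so 24.41 cm³.
Deposited infill = 0.45 × 24.41, so 10.9845 cm³.
Support = 0.25 × 30.4 = 7.6 cm³.
Deposited volume: 5.99 + 10.9845 + 7.6 → 24.5745 cm³.
Mass = 24.5745 × 1.03, so 25.311735 g.

25.3 g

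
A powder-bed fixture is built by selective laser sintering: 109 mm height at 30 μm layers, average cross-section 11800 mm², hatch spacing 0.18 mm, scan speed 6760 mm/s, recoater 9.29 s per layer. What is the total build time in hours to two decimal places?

Number of layers: 109 / 0.03 → 3634 (rounded up).
Per-layer scan distance = 11800 / 0.18 = 65555.6 mm.
Scan time per layer = 65555.6 / 6760 = 9.6976 s.
Layer cycle = 9.6976 + 9.29 = 18.9876 s.
3634 layers × 18.9876 s/layer = 69000.9384 s, i.e. 19.17 hours.

19.17 hours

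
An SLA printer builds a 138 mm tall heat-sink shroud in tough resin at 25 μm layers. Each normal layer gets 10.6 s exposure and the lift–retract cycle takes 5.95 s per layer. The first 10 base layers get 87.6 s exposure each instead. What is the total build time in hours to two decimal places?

25.59 hours

Number of layers: 138 / 0.025 → 5520 (rounded up).
Bottom layers = 10 × (87.6 + 5.95) = 935.5 s.
Normal layers = 5510 × (10.6 + 5.95), so 91190.5 s.
Total = 935.5 + 91190.5 = 92126 s = 25.59 hours.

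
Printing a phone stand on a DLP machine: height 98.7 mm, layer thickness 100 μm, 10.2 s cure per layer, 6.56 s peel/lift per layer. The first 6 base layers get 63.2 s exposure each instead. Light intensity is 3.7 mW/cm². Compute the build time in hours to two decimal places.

Number of layers: 98.7 / 0.1 → 987 (rounded up).
Base layers: 6 × (63.2 + 6.56) → 418.56 s.
Regular layers: 981 × (10.2 + 6.56) → 16441.56 s.
Sum: 418.56 + 16441.56 = 16860.12 s → 4.68 hours.

4.68 hours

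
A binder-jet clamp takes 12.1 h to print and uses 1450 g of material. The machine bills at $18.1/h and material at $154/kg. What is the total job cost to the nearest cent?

Time charge: 18.1 × 12.1 → $219.01.
Feedstock cost = 154 × 1450/1000 = $223.30.
Total = 219.01 + 223.30 = $442.31.

$442.31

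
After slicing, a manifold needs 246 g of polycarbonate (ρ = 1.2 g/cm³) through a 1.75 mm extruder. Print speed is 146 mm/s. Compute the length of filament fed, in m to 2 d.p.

Extruded volume: 246/1.2 = 205 cm³ (205000 mm³).
Filament cross-section = π × (1.75/2)² = 2.4053 mm².
L = V/A = 205000/2.4053 = 85228.45 mm → 85.23 m.

85.23 m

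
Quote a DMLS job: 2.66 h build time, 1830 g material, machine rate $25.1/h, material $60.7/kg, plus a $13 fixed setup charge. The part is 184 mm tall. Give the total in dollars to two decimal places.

$190.85

Time charge = 25.1 × 2.66 = $66.766.
Material charge = 60.7 × 1830/1000 = $111.081.
Adding setup: 66.766 + 111.081 + 13 → 190.847 ≈ $190.85.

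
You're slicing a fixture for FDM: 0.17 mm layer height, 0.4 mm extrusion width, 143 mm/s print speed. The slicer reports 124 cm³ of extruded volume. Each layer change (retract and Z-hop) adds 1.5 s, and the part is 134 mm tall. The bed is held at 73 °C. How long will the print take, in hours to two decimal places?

Line area = 0.17 × 0.4, so 0.068 mm².
Toolpath length = 124 cm³ / 0.068 mm² = 124000 / 0.068 = 1823529.4 mm.
Time extruding = 1823529.4 / 143 = 12752 s.
Layer count = ceil(134 / 0.17) = 789.
Z-hop total = 789 × 1.5, so 1183.5 s.
Altogether 12752 + 1183.5 = 13935.5 s, i.e. 3.87 hours.

3.87 hours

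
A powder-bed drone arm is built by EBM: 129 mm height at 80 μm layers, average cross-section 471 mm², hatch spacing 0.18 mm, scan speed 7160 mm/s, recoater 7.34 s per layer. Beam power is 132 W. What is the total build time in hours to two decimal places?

Layer count = ceil(129 / 0.08) = 1613.
Hatch length per layer = 471 / 0.18, so 2616.7 mm.
Scan time per layer: 2616.7 / 7160 → 0.3655 s.
Per-layer time = 0.3655 + 7.34 = 7.7055 s.
Build time = 1613 × 7.7055 = 12428.9715 s = 3.45 hours.

3.45 hours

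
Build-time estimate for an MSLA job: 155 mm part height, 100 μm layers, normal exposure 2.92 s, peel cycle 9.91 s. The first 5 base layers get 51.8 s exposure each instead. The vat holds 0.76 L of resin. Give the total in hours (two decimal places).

Number of layers: 155 / 0.1 → 1550 (rounded up).
Bottom layers = 5 × (51.8 + 9.91) = 308.55 s.
Regular layers = 1545 × (2.92 + 9.91) = 19822.35 s.
Total = 308.55 + 19822.35 = 20130.9 s = 5.59 hours.

5.59 hours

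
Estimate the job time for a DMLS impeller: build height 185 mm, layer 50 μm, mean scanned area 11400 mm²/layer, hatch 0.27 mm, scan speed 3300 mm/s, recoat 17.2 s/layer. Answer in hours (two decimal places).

Number of layers: 185 / 0.05 → 3700 (rounded up).
Hatch length per layer: 11400 / 0.27 → 42222.2 mm.
Per-layer scan time = 42222.2 / 3300 = 12.7946 s.
Per-layer time: 12.7946 + 17.2 → 29.9946 s.
Total: 3700 × 29.9946 s = 110980.02 s → 30.83 hours.

30.83 hours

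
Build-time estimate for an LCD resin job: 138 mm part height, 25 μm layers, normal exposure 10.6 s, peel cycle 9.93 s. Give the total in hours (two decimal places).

Number of layers: 138 / 0.025 → 5520 (rounded up).
Per-layer time: 10.6 + 9.93 → 20.53 s.
Build time: 5520 × 20.53 s = 113325.6 s, i.e. 31.48 hours.

31.48 hours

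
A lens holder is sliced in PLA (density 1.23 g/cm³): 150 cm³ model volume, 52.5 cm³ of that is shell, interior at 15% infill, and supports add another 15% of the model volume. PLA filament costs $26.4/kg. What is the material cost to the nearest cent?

$2.91

Infill region = 150 − 52.5, so 97.5 cm³.
Infill deposited: 0.15 × 97.5 → 14.625 cm³.
Support = 0.15 × 150, so 22.5 cm³.
Total extruded = 52.5 + 14.625 + 22.5 = 89.625 cm³.
Mass = 89.625 × 1.23, so 110.23875 g.
At $26.4/kg: 110.23875/1000 × 26.4 = $2.91.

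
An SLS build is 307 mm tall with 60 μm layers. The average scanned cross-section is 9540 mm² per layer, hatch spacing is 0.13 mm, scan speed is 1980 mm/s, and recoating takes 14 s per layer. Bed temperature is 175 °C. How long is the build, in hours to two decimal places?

Layers = ⌈307/0.06⌉ = 5117.
Per-layer scan distance: 9540 / 0.13 → 73384.6 mm.
Scan time per layer: 73384.6 / 1980 → 37.0629 s.
Layer cycle = 37.0629 + 14 = 51.0629 s.
5117 layers × 51.0629 s/layer = 261288.8593 s, i.e. 72.58 hours.

72.58 hours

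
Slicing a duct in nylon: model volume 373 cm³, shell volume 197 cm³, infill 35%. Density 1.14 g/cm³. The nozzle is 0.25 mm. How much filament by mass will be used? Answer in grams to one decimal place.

294.8 g

Infill region = 373 − 197 = 176 cm³.
Deposited infill = 0.35 × 176, so 61.6 cm³.
Deposited volume = 197 + 61.6, so 258.6 cm³.
Mass: 258.6 × 1.14 → 294.804 g.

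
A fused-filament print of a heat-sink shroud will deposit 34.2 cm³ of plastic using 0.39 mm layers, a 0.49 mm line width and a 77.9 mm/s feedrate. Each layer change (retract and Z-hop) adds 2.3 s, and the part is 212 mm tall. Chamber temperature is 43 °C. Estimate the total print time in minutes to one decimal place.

59.1 minutes

Line area: 0.39 × 0.49 → 0.1911 mm².
Total extruded path = 34200/0.1911 = 178963.9 mm.
Print-move time = 178963.9 / 77.9 = 2297.4 s.
Layers = ⌈212/0.39⌉ = 544.
Layer-change overhead = 544 × 2.3, so 1251.2 s.
Altogether 2297.4 + 1251.2 = 3548.6 s, i.e. 59.1 minutes.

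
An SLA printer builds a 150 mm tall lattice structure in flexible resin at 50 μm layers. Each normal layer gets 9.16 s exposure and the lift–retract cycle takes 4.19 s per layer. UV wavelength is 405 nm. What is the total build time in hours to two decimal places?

Number of layers: 150 / 0.05 → 3000 (rounded up).
Cycle time: 9.16 + 4.19 → 13.35 s.
Build time: 3000 × 13.35 s = 40050 s, i.e. 11.13 hours.

11.13 hours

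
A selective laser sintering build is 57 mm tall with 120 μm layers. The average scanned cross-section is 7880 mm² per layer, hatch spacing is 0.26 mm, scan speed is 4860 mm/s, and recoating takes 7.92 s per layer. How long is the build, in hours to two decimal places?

Layer count = ceil(57 / 0.12) = 475.
Hatch length per layer = 7880 / 0.26, so 30307.7 mm.
Per-layer scan time = 30307.7 / 4860 = 6.2362 s.
Per-layer time = 6.2362 + 7.92 = 14.1562 s.
Build time = 475 × 14.1562 = 6724.195 s = 1.87 hours.

1.87 hours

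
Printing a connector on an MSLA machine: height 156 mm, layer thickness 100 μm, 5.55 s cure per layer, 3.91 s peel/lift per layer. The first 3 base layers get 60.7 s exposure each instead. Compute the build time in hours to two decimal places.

Number of layers: 156 / 0.1 → 1560 (rounded up).
Base layers: 3 × (60.7 + 3.91) → 193.83 s.
Remaining layers: 1557 × (5.55 + 3.91) → 14729.22 s.
Sum: 193.83 + 14729.22 = 14923.05 s → 4.15 hours.

4.15 hours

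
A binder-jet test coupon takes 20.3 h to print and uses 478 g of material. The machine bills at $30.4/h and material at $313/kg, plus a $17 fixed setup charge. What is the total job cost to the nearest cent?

$783.73

Machine cost = 30.4 × 20.3, so $617.12.
Feedstock cost = 313 × 478/1000, so $149.614.
Adding setup: 617.12 + 149.614 + 17 → 783.734 ≈ $783.73.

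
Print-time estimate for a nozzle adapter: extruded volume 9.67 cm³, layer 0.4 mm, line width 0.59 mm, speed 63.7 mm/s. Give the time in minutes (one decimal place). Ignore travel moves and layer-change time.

10.7 minutes

Extrusion cross-section = 0.4 × 0.59, so 0.236 mm².
Toolpath length = 9.67 cm³ / 0.236 mm² = 9670 / 0.236 = 40974.6 mm.
Time extruding = 40974.6 / 63.7 = 643.2 s.
That's 643.2 s → 10.7 minutes.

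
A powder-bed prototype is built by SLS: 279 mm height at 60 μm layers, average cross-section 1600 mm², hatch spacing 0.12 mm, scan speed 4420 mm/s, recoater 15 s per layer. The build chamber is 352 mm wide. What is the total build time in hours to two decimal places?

23.27 hours

Number of layers: 279 / 0.06 → 4650 (rounded up).
Hatch length per layer: 1600 / 0.12 → 13333.3 mm.
Per-layer scan time = 13333.3 / 4420, so 3.0166 s.
Per-layer time = 3.0166 + 15, so 18.0166 s.
Build time = 4650 × 18.0166 = 83777.19 s = 23.27 hours.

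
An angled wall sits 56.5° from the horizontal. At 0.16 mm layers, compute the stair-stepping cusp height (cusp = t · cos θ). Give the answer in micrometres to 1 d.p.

88.3 μm

h_c = t·cos θ = 0.16 × 0.5519 = 0.088304 mm (88.3 μm).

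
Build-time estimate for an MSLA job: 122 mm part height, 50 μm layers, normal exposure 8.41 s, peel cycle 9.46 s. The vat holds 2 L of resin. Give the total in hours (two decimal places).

12.11 hours

Layers = ⌈122/0.05⌉ = 2440.
Per-layer time = 8.41 + 9.46, so 17.87 s.
Build time: 2440 × 17.87 s = 43602.8 s, i.e. 12.11 hours.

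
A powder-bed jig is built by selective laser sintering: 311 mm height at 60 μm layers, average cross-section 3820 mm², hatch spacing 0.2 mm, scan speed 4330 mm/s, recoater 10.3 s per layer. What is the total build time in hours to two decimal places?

Number of layers: 311 / 0.06 → 5184 (rounded up).
Scan path per layer = 3820 / 0.2, so 19100 mm.
Laser time per layer: 19100 / 4330 → 4.4111 s.
Per-layer time: 4.4111 + 10.3 → 14.7111 s.
5184 layers × 14.7111 s/layer = 76262.3424 s, i.e. 21.18 hours.

21.18 hours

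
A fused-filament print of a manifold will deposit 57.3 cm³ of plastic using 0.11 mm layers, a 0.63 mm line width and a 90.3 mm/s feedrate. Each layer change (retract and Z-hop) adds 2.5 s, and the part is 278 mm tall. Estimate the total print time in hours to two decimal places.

4.30 hours

Line area = 0.11 × 0.63, so 0.0693 mm².
Toolpath length = 57.3 cm³ / 0.0693 mm² = 57300 / 0.0693 = 826839.8 mm.
Print-move time = 826839.8 / 90.3, so 9156.6 s.
Layer count = ceil(278 / 0.11) = 2528.
Non-print overhead = 2528 × 2.5 = 6320 s.
Total = 9156.6 + 6320 = 15476.6 s = 4.30 hours.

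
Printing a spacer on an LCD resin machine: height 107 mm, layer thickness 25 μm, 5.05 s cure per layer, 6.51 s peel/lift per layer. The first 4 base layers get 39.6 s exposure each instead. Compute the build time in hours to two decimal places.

13.78 hours

Layers = ⌈107/0.025⌉ = 4280.
Bottom layers: 4 × (39.6 + 6.51) → 184.44 s.
Remaining layers = 4276 × (5.05 + 6.51) = 49430.56 s.
Sum: 184.44 + 49430.56 = 49615 s → 13.78 hours.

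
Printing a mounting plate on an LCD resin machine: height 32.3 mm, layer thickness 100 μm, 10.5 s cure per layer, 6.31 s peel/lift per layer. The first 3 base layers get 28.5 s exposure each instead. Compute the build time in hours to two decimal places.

Layer count = ceil(32.3 / 0.1) = 323.
Bottom layers = 3 × (28.5 + 6.31) = 104.43 s.
Remaining layers = 320 × (10.5 + 6.31) = 5379.2 s.
Total = 104.43 + 5379.2 = 5483.63 s = 1.52 hours.

1.52 hours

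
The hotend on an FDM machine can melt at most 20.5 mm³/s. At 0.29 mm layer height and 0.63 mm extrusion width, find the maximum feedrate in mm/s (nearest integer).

Bead cross-section = 0.29 × 0.63 = 0.1827 mm².
Max speed = 20.5 / 0.1827 = 112.21 ≈ 112 mm/s.

112 mm/s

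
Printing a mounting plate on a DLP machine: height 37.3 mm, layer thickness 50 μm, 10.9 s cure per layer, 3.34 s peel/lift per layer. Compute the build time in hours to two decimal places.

Number of layers: 37.3 / 0.05 → 746 (rounded up).
Each layer takes: 10.9 + 3.34 → 14.24 s.
Total = 746 × 14.24 = 10623.04 s = 2.95 hours.

2.95 hours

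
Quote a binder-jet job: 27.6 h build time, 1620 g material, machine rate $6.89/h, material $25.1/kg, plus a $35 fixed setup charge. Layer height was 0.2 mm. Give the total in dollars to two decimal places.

Machine cost = 6.89 × 27.6, so $190.164.
Material charge = 25.1 × 1620/1000 = $40.662.
Adding setup: 190.164 + 40.662 + 35 → 265.826 ≈ $265.83.

$265.83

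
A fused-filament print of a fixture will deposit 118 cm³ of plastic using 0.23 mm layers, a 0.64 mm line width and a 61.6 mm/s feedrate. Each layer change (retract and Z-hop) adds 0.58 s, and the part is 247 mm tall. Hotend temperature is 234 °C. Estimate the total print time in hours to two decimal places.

Line area = 0.23 × 0.64, so 0.1472 mm².
Total extruded path = 118000/0.1472 = 801630.4 mm.
Extrusion time = 801630.4 / 61.6 = 13013.5 s.
Number of layers: 247 / 0.23 → 1074 (rounded up).
Layer-change overhead: 1074 × 0.58 → 622.92 s.
Altogether 13013.5 + 622.92 = 13636.42 s, i.e. 3.79 hours.

3.79 hours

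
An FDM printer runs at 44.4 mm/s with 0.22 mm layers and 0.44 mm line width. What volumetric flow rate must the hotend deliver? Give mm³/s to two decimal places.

Extrusion cross-section: 0.22 × 0.44 → 0.0968 mm².
Volumetric flow = 44.4 × 0.0968 = 4.30 mm³/s.

4.30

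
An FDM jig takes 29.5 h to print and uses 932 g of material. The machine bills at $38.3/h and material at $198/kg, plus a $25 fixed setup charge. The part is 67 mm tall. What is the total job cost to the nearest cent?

$1339.39

Time charge = 38.3 × 29.5 = $1129.85.
Feedstock cost: 198 × 932/1000 → $184.536.
Adding setup: 1129.85 + 184.536 + 25 → 1339.386 ≈ $1339.39.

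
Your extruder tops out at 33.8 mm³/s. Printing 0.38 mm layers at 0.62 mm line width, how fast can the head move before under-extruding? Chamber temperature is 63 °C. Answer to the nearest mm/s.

143 mm/s

A = 0.38 × 0.62, so 0.2356 mm².
v_max = Q/A = 33.8/0.2356 = 143.46 mm/s → 143 mm/s.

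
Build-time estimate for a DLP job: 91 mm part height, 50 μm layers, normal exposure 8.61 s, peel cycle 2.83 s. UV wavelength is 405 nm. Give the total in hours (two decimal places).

5.78 hours

Layers = ⌈91/0.05⌉ = 1820.
Cycle time: 8.61 + 2.83 → 11.44 s.
Total = 1820 × 11.44 = 20820.8 s = 5.78 hours.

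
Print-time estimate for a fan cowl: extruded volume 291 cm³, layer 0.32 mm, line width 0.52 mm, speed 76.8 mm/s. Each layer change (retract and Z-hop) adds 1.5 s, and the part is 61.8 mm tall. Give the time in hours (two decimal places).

Extrusion cross-section: 0.32 × 0.52 → 0.1664 mm².
Toolpath length = 291 cm³ / 0.1664 mm² = 291000 / 0.1664 = 1748798.1 mm.
Print-move time = 1748798.1 / 76.8, so 22770.8 s.
Number of layers: 61.8 / 0.32 → 194 (rounded up).
Layer-change overhead = 194 × 1.5 = 291 s.
Total = 22770.8 + 291 = 23061.8 s = 6.41 hours.

6.41 hours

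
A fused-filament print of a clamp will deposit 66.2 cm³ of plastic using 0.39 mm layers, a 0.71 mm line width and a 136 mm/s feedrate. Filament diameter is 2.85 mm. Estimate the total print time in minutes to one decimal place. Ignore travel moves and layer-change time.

29.3 minutes

Extrusion cross-section: 0.39 × 0.71 → 0.2769 mm².
Total extruded path = 66200/0.2769 = 239075.5 mm.
Extrusion time = 239075.5 / 136 = 1757.9 s.
In the requested units: 1757.9 s = 29.3 minutes.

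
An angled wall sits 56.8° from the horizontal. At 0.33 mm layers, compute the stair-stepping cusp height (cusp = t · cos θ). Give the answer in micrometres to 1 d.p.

cos(56.8°) = 0.5476, so cusp = 0.33 × 0.5476 = 0.180708 mm → 180.7 μm.

180.7 μm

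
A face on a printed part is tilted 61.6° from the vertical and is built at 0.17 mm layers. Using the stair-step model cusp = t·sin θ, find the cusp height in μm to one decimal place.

149.5 μm

sin(61.6°) = 0.8796, so cusp = 0.17 × 0.8796 = 0.149532 mm → 149.5 μm.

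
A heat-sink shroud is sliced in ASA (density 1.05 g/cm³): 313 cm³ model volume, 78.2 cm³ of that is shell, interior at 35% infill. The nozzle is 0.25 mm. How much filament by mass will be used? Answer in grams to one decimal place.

Infill region = 313 − 78.2, so 234.8 cm³.
Deposited infill = 0.35 × 234.8 = 82.18 cm³.
Total printed volume: 78.2 + 82.18 → 160.38 cm³.
Mass: 160.38 × 1.05 → 168.399 g.

168.4 g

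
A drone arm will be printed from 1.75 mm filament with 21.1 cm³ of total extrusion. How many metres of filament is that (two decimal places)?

8.77 m

Cross-section of 1.75 mm filament: π·(1.75/2)² = 2.4053 mm².
L = 21100 mm³ / 2.4053 mm² = 8772.29 mm, i.e. 8.77 m.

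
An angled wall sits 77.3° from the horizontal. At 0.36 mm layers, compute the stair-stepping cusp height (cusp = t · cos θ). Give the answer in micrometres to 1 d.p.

79.1 μm

h_c = t·cos θ = 0.36 × 0.2198 = 0.079128 mm (79.1 μm).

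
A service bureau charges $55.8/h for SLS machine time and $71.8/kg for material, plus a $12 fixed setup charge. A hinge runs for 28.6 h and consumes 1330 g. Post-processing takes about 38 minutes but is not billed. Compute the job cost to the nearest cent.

$1703.37

Machine cost = 55.8 × 28.6 = $1595.88.
Material cost: 71.8 × 1330/1000 → $95.494.
Total = 1595.88 + 95.494 + 12 = 1703.374 ≈ $1703.37.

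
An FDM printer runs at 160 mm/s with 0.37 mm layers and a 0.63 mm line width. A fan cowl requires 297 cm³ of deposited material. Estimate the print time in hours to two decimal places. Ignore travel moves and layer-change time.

Line area = 0.37 × 0.63 = 0.2331 mm².
Total extruded path = 297000/0.2331 = 1274131.3 mm.
Time extruding = 1274131.3 / 160 = 7963.3 s.
Converting: 7963.3 s = 2.21 hours.

2.21 hours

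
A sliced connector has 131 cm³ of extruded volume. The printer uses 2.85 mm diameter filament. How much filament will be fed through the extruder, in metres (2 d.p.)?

20.53 m

Filament cross-section = π × (2.85/2)² = 6.3794 mm².
L = 131000 mm³ / 6.3794 mm² = 20534.85 mm, i.e. 20.53 m.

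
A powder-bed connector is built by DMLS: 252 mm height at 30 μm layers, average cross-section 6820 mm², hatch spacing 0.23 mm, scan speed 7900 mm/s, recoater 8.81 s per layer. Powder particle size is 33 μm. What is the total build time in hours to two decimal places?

Number of layers: 252 / 0.03 → 8400 (rounded up).
Hatch length per layer = 6820 / 0.23, so 29652.2 mm.
Laser time per layer: 29652.2 / 7900 → 3.7534 s.
Per-layer time = 3.7534 + 8.81, so 12.5634 s.
8400 layers × 12.5634 s/layer = 105532.56 s, i.e. 29.31 hours.

29.31 hours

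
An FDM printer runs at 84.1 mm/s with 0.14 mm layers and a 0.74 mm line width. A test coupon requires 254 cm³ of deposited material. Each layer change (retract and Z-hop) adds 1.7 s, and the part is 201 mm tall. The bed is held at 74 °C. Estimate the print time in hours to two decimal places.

Bead cross-section: 0.14 × 0.74 → 0.1036 mm².
Toolpath length = 254 cm³ / 0.1036 mm² = 254000 / 0.1036 = 2451737.5 mm.
Extrusion time = 2451737.5 / 84.1 = 29152.6 s.
Layers = ⌈201/0.14⌉ = 1436.
Z-hop total = 1436 × 1.7 = 2441.2 s.
Altogether 29152.6 + 2441.2 = 31593.8 s, i.e. 8.78 hours.

8.78 hours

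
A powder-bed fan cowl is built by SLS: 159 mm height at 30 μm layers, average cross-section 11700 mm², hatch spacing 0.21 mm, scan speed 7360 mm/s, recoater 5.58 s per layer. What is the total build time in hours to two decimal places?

19.36 hours

Number of layers: 159 / 0.03 → 5300 (rounded up).
Scan path per layer = 11700 / 0.21 = 55714.3 mm.
Per-layer scan time = 55714.3 / 7360 = 7.5699 s.
Time per layer = 7.5699 + 5.58, so 13.1499 s.
Total: 5300 × 13.1499 s = 69694.47 s → 19.36 hours.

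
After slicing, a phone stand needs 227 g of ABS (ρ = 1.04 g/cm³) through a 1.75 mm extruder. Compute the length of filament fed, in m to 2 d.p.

90.75 m

Extruded volume: 227/1.04 = 218.2692 cm³ (218269.2 mm³).
Cross-section of 1.75 mm filament: π·(1.75/2)² = 2.4053 mm².
Length = 218269.2 / 2.4053 = 90745.1 mm = 90.75 m.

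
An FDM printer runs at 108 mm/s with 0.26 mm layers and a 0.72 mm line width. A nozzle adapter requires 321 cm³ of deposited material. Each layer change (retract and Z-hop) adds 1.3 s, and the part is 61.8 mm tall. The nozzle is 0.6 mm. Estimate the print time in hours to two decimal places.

4.50 hours

Bead cross-section = 0.26 × 0.72 = 0.1872 mm².
Total extruded path = 321000/0.1872 = 1714743.6 mm.
Print-move time = 1714743.6 / 108 = 15877.3 s.
Number of layers: 61.8 / 0.26 → 238 (rounded up).
Layer-change overhead = 238 × 1.3, so 309.4 s.
Altogether 15877.3 + 309.4 = 16186.7 s, i.e. 4.50 hours.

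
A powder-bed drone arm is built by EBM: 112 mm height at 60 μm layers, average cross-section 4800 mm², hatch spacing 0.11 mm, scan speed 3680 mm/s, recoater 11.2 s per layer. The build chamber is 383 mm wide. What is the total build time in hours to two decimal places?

11.96 hours

Layer count = ceil(112 / 0.06) = 1867.
Scan path per layer = 4800 / 0.11, so 43636.4 mm.
Beam time per layer: 43636.4 / 3680 → 11.8577 s.
Per-layer time = 11.8577 + 11.2, so 23.0577 s.
1867 layers × 23.0577 s/layer = 43048.7259 s, i.e. 11.96 hours.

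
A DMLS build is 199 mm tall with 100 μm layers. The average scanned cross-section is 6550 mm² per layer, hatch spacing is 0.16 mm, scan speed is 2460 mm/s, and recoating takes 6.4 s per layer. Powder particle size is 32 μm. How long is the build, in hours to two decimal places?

12.74 hours

Number of layers: 199 / 0.1 → 1990 (rounded up).
Scan path per layer = 6550 / 0.16 = 40937.5 mm.
Laser time per layer = 40937.5 / 2460, so 16.6413 s.
Per-layer time = 16.6413 + 6.4, so 23.0413 s.
Total: 1990 × 23.0413 s = 45852.187 s → 12.74 hours.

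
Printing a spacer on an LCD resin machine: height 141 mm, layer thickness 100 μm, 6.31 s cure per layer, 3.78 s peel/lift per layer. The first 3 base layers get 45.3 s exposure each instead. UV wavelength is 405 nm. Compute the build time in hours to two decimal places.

Number of layers: 141 / 0.1 → 1410 (rounded up).
Base layers = 3 × (45.3 + 3.78), so 147.24 s.
Remaining layers = 1407 × (6.31 + 3.78), so 14196.63 s.
Total = 147.24 + 14196.63 = 14343.87 s = 3.98 hours.

3.98 hours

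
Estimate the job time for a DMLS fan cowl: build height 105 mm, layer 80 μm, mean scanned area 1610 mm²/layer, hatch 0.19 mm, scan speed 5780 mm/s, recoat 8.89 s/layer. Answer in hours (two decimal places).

Layers = ⌈105/0.08⌉ = 1313.
Hatch length per layer = 1610 / 0.19, so 8473.7 mm.
Laser time per layer = 8473.7 / 5780, so 1.466 s.
Layer cycle: 1.466 + 8.89 → 10.356 s.
Build time = 1313 × 10.356 = 13597.428 s = 3.78 hours.

3.78 hours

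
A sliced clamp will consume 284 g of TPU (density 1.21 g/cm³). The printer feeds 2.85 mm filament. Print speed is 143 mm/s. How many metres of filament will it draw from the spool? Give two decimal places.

36.79 m

Volume = 284 g / 1.21 g·cm⁻³ = 234.7107 cm³ = 234710.7 mm³.
Filament cross-section = π × (2.85/2)² = 6.3794 mm².
Length = 234710.7 / 6.3794 = 36791.97 mm = 36.79 m.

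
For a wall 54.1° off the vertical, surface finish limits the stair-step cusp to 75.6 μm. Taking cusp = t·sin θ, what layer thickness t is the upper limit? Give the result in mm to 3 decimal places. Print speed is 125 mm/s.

t = h_c / sin θ = 0.0756 / 0.8100 = 0.093 mm.

0.093 mm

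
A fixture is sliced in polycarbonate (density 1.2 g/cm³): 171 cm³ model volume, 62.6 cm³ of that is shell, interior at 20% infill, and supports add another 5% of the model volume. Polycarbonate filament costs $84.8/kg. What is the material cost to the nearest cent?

$9.45

Interior volume = 171 − 62.6 = 108.4 cm³.
Deposited infill = 0.20 × 108.4 = 21.68 cm³.
Support = 0.05 × 171 = 8.55 cm³.
Deposited volume = 62.6 + 21.68 + 8.55 = 92.83 cm³.
Mass: 92.83 × 1.2 → 111.396 g.
Cost = 111.396 g / 1000 × $84.8/kg = $9.45.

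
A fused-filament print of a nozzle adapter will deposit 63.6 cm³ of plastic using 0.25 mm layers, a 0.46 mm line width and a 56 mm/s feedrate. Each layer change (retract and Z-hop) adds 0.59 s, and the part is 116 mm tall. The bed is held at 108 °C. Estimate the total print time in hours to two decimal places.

2.82 hours

Extrusion cross-section = 0.25 × 0.46, so 0.115 mm².
Toolpath length = 63.6 cm³ / 0.115 mm² = 63600 / 0.115 = 553043.5 mm.
Extrusion time = 553043.5 / 56 = 9875.8 s.
Layer count = ceil(116 / 0.25) = 464.
Layer-change overhead = 464 × 0.59, so 273.76 s.
Altogether 9875.8 + 273.76 = 10149.56 s, i.e. 2.82 hours.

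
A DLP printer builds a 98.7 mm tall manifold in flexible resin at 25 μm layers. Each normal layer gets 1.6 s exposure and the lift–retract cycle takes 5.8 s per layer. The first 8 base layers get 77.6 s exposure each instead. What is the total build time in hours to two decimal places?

8.28 hours

Layers = ⌈98.7/0.025⌉ = 3948.
Base layers: 8 × (77.6 + 5.8) → 667.2 s.
Remaining layers = 3940 × (1.6 + 5.8), so 29156 s.
Sum: 667.2 + 29156 = 29823.2 s → 8.28 hours.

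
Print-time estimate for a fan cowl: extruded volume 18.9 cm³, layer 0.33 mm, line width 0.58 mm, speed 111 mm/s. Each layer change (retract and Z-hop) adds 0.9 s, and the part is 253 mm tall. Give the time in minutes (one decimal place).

Line area = 0.33 × 0.58, so 0.1914 mm².
Path length: 18900 mm³ / 0.1914 mm² → 98746.1 mm.
Time extruding = 98746.1 / 111, so 889.6 s.
Number of layers: 253 / 0.33 → 767 (rounded up).
Non-print overhead: 767 × 0.9 → 690.3 s.
Altogether 889.6 + 690.3 = 1579.9 s, i.e. 26.3 minutes.

26.3 minutes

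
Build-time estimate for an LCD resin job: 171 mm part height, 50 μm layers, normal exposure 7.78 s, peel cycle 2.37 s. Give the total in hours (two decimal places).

9.64 hours

Layers = ⌈171/0.05⌉ = 3420.
Per-layer time = 7.78 + 2.37 = 10.15 s.
Build time: 3420 × 10.15 s = 34713 s, i.e. 9.64 hours.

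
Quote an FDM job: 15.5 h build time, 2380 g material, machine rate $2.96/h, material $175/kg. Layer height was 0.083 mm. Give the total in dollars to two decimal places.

$462.38

Machine cost = 2.96 × 15.5, so $45.88.
Material cost: 175 × 2380/1000 → $416.50.
Job cost: 45.88 + 416.50 = $462.38.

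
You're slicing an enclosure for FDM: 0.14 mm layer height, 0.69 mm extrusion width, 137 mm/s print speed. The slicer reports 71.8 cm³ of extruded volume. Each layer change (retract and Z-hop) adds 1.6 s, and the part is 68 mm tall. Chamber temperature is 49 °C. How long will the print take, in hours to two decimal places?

Line area = 0.14 × 0.69 = 0.0966 mm².
Total extruded path = 71800/0.0966 = 743271.2 mm.
Print-move time: 743271.2 / 137 → 5425.3 s.
Number of layers: 68 / 0.14 → 486 (rounded up).
Z-hop total: 486 × 1.6 → 777.6 s.
Altogether 5425.3 + 777.6 = 6202.9 s, i.e. 1.72 hours.

1.72 hours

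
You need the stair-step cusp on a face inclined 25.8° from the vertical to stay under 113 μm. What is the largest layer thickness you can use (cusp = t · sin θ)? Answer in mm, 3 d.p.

0.260 mm

Layer height = cusp / sin(25.8°) = 0.113 / 0.4352 = 0.260 mm.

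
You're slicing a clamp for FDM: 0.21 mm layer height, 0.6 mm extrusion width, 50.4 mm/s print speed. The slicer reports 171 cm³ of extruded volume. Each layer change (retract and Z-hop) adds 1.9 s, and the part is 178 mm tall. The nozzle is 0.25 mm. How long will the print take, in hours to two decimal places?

Extrusion cross-section: 0.21 × 0.6 → 0.126 mm².
Toolpath length = 171 cm³ / 0.126 mm² = 171000 / 0.126 = 1357142.9 mm.
Print-move time: 1357142.9 / 50.4 → 26927.4 s.
Layers = ⌈178/0.21⌉ = 848.
Z-hop total: 848 × 1.9 → 1611.2 s.
Total = 26927.4 + 1611.2 = 28538.6 s = 7.93 hours.

7.93 hours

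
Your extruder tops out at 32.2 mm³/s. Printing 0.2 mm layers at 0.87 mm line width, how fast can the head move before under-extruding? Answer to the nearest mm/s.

A: 0.2 × 0.87 → 0.174 mm².
Max speed = 32.2 / 0.174 = 185.06 ≈ 185 mm/s.

185 mm/s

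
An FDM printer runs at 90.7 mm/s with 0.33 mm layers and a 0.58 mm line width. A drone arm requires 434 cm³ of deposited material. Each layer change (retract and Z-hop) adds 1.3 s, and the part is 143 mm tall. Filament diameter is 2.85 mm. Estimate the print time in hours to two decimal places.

7.10 hours

Line area = 0.33 × 0.58 = 0.1914 mm².
Total extruded path = 434000/0.1914 = 2267502.6 mm.
Extrusion time: 2267502.6 / 90.7 → 25000 s.
Layers = ⌈143/0.33⌉ = 434.
Z-hop total: 434 × 1.3 → 564.2 s.
Total = 25000 + 564.2 = 25564.2 s = 7.10 hours.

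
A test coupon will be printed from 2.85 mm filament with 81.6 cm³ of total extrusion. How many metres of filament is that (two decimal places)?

12.79 m

Filament cross-section = π × (2.85/2)² = 6.3794 mm².
L = 81600 mm³ / 6.3794 mm² = 12791.17 mm, i.e. 12.79 m.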